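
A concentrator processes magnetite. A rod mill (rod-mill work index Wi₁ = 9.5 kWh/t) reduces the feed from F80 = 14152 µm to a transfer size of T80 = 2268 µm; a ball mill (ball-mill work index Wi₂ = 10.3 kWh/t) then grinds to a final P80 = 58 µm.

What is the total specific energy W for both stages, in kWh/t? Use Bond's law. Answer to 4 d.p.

W = 10·Wi·(P80^(-½) − F80^(-½))
Stage 1 (14152→2268 µm, Wi₁=9.5): W₁ = 10·9.5·(0.020998 − 0.008406) = 1.1962 kWh/t
Stage 2 (2268→58 µm, Wi₂=10.3): W₂ = 10·10.3·(0.131306 − 0.020998) = 11.3618 kWh/t
W = W₁ + W₂ = 1.1962 + 11.3618 = 12.5580 kWh/t

W = 12.5580 kWh/t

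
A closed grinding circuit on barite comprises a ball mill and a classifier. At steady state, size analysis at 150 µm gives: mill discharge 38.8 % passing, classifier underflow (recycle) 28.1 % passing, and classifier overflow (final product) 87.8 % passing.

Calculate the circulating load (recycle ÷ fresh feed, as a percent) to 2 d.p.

CL = 457.94 %

Balance %-passing 150 µm (r = R/F):
Fd + Rd = Ru + Fo ⇒ R/F = (o−d)/(d−u)
r = (87.8 − 38.8)/(38.8 − 28.1) = 49.0/10.7 = 4.5794
CL = 100·r = 457.94 %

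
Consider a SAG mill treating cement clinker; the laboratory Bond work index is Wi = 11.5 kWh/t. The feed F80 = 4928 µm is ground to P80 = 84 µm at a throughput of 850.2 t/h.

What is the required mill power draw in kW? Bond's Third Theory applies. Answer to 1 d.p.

P = 9275.1 kW

W = 10·Wi·[P80^(−½) − F80^(−½)]
W = 10·11.5·(1/√84 − 1/√4928) = 10·11.5·(0.094864) = 10.9093 kWh/t
Power = W × throughput = 10.9093 kWh/t × 850.2 t/h = 9275.1 kW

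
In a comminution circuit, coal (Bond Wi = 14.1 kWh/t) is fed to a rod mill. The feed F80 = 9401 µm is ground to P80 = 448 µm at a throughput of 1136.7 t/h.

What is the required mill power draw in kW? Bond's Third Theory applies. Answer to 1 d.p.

P = 5919.2 kW

W = 10 Wi / √P80 − 10 Wi / √F80
W = 10·14.1·(1/√448 − 1/√9401) = 10·14.1·(0.036932) = 5.2074 kWh/t
Power = W × throughput = 5.2074 kWh/t × 1136.7 t/h = 5919.2 kW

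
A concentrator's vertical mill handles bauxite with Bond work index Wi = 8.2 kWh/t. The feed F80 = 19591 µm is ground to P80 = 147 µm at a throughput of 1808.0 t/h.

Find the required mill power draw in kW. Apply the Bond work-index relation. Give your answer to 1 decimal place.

W = 10·Wi·(P80^(-½) − F80^(-½))
W = 10·8.2·(1/√147 − 1/√19591) = 10·8.2·(0.075334) = 6.1774 kWh/t
P = W·T = 6.1774·1808.0 = 11168.7 kW

P = 11168.7 kW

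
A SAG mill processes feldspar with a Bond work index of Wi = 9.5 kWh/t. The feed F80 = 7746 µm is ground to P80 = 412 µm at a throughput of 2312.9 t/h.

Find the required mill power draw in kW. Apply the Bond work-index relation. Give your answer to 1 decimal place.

P = 8328.5 kW

W = 10 Wi / √P80 − 10 Wi / √F80
W = 10·9.5·(1/√412 − 1/√7746) = 10·9.5·(0.037904) = 3.6009 kWh/t
P = W·T = 3.6009·2312.9 = 8328.5 kW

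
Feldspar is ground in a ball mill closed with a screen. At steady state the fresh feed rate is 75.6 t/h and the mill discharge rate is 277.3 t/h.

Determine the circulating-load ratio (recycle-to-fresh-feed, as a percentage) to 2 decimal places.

CL = 266.80 %

M = F + R at steady state, so:
R = M − F = 277.3 − 75.6 = 201.7 t/h
CL = 100·R/F = 100·201.7/75.6 = 266.80 %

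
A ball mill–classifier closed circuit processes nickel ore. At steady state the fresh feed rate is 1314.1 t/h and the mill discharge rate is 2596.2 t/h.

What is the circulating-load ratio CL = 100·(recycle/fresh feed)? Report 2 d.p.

CL = 97.56 %

Discharge = new feed + return, hence
R = M − F = 2596.2 − 1314.1 = 1282.1 t/h
CL = 100·R/F = 100·1282.1/1314.1 = 97.56 %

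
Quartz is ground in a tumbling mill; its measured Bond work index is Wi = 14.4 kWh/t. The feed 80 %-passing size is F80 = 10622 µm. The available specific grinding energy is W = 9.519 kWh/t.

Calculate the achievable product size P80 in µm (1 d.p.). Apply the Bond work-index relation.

W = 10 Wi (1/√P80 − 1/√F80)  [Bond]
1/√P80 = 1/√F80 + W/(10·Wi)
  = 9.5190/(10·14.4) + 1/√10622 = 0.066104 + 0.009703 = 0.075807
P80 = (1/0.075807)² = 13.1914² = 174.01 µm

P80 = 174.0 µm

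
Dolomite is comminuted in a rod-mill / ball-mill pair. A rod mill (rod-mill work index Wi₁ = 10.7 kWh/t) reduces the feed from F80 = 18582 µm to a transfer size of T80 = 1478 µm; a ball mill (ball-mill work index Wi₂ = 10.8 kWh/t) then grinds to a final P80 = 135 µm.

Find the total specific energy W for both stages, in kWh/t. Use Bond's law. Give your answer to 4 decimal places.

W = 8.4842 kWh/t

W = 10·Wi·(P80^(-½) − F80^(-½))
Stage 1 (18582→1478 µm, Wi₁=10.7): W₁ = 10·10.7·(0.026011 − 0.007336) = 1.9983 kWh/t
Stage 2 (1478→135 µm, Wi₂=10.8): W₂ = 10·10.8·(0.086066 − 0.026011) = 6.4859 kWh/t
W = W₁ + W₂ = 1.9983 + 6.4859 = 8.4842 kWh/t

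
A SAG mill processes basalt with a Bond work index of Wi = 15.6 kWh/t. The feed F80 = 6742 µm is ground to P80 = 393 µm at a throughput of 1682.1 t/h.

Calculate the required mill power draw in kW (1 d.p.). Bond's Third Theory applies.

P = 10040.9 kW

Bond: W = 10·Wi·(1/√P80 − 1/√F80)
W = 10·15.6·(1/√393 − 1/√6742) = 10·15.6·(0.038264) = 5.9693 kWh/t
P = W·T = 5.9693·1682.1 = 10040.9 kW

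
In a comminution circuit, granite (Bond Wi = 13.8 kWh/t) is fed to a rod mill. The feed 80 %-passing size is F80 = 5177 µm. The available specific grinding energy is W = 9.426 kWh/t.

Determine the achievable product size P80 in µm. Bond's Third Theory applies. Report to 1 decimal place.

P80 = 148.0 µm

W = 10·Wi·[P80^(−½) − F80^(−½)]
⇒ 1/√P80 = W/(10·Wi) + 1/√F80
  = 9.4260/(10·13.8) + 1/√5177 = 0.068304 + 0.013898 = 0.082203
P80 = (1/0.082203)² = 12.1651² = 147.99 µm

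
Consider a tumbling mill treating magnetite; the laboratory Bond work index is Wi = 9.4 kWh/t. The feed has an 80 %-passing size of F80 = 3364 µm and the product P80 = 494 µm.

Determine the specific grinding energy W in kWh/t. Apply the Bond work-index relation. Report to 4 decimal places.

W = 2.6086 kWh/t

W_Bond = 10·Wi·(1/√P₈₀ − 1/√F₈₀)
1/√494 = 0.044992;  1/√3364 = 0.017241
W = 10·9.4·(0.044992 − 0.017241) = 2.6086 kWh/t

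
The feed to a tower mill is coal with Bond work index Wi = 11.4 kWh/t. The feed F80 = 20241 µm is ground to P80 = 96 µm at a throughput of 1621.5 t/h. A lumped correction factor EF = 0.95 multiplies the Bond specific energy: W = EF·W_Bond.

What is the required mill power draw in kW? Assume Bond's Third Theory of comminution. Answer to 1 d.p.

W = 10·Wi·[P80^(−½) − F80^(−½)]
W = 10·11.4·(1/√96 − 1/√20241) = 10·11.4·(0.095033) = 10.8338 kWh/t
W_actual = 0.95 × 10.8338 = 10.2921 kWh/t
P = W·T = 10.2921·1621.5 = 16688.6 kW

P = 16688.6 kW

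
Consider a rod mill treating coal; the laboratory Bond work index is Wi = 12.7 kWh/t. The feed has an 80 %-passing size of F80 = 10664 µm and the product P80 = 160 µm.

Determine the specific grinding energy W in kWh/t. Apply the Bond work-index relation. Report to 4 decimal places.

W = 8.8104 kWh/t

W = 10 Wi (P80^-0.5 − F80^-0.5)
1/√160 = 0.079057;  1/√10664 = 0.009684
W = 10·12.7·(0.079057 − 0.009684) = 8.8104 kWh/t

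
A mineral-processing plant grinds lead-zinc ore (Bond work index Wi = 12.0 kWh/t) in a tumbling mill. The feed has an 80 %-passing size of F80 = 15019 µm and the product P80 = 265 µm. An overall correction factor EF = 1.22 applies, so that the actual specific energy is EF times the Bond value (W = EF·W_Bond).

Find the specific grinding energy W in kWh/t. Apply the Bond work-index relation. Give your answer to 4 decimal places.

W = 10·Wi·[P80^(−½) − F80^(−½)]
1/√265 = 0.061430;  1/√15019 = 0.008160
W = 10·12.0·(0.061430 − 0.008160) = 6.3924 kWh/t
Corrected W = EF·W_Bond = 1.22·6.3924 = 7.7987 kWh/t

W = 7.7987 kWh/t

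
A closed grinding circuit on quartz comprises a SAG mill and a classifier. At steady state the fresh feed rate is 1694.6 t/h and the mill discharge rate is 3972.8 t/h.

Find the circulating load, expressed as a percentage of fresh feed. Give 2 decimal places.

Steady state: M = F + R.
R = M − F = 3972.8 − 1694.6 = 2278.2 t/h
CL = 100·R/F = 100·2278.2/1694.6 = 134.44 %

CL = 134.44 %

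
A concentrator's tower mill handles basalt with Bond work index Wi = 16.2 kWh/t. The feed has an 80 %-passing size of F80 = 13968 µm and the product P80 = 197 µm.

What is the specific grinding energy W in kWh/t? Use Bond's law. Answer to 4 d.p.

W = 10.1713 kWh/t

W = 10 Wi (1/√P80 − 1/√F80)  [Bond]
1/√197 = 0.071247;  1/√13968 = 0.008461
W = 10·16.2·(0.071247 − 0.008461) = 10.1713 kWh/t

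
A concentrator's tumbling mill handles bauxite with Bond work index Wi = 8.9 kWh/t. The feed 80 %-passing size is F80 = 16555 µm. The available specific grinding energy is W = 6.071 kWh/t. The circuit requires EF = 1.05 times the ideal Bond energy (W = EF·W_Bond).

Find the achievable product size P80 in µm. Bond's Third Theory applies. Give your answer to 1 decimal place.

P80 = 189.0 µm

Bond: W = 10·Wi·(1/√P80 − 1/√F80)
W_Bond = W / EF = 6.071 / 1.05 = 5.7819 kWh/t
P80^(−½) = W_Bond/(10 Wi) + F80^(−½)
  = 5.7819/(10·8.9) + 1/√16555 = 0.064965 + 0.007772 = 0.072737
P80 = (1/0.072737)² = 13.7481² = 189.01 µm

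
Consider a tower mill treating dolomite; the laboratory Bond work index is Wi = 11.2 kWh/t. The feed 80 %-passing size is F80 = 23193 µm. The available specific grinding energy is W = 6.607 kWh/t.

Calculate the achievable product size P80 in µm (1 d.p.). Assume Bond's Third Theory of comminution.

Bond:  W = 10 Wi (1/√P − 1/√F)
⇒ 1/√P80 = W/(10·Wi) + 1/√F80
  = 6.6070/(10·11.2) + 1/√23193 = 0.058991 + 0.006566 = 0.065557
P80 = (1/0.065557)² = 15.2538² = 232.68 µm

P80 = 232.7 µm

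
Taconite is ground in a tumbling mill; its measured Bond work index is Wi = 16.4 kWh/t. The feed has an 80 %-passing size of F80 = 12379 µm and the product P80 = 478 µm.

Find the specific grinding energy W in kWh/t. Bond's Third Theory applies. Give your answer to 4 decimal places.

W = 10·Wi·(P80^(-½) − F80^(-½))
1/√478 = 0.045739;  1/√12379 = 0.008988
W = 10·16.4·(0.045739 − 0.008988) = 6.0272 kWh/t

W = 6.0272 kWh/t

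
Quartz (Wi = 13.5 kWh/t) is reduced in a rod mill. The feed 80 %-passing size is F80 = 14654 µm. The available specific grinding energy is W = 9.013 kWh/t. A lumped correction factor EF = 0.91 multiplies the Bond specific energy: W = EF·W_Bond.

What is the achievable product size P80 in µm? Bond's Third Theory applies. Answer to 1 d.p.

W = 10·Wi·[P80^(−½) − F80^(−½)]
W_Bond = W / EF = 9.013 / 0.91 = 9.9044 kWh/t
⇒ 1/√P80 = W_Bond/(10 Wi) + 1/√F80
  = 9.9044/(10·13.5) + 1/√14654 = 0.073366 + 0.008261 = 0.081627
P80 = (1/0.081627)² = 12.2509² = 150.08 µm

P80 = 150.1 µm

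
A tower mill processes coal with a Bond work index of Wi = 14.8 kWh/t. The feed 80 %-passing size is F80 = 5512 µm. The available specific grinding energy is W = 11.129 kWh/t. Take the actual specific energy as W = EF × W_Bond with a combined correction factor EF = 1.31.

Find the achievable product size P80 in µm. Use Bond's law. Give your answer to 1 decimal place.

Bond: W = 10·Wi·(1/√P80 − 1/√F80)
W_Bond = W / EF = 11.129 / 1.31 = 8.4954 kWh/t
P80^(−½) = W_Bond/(10 Wi) + F80^(−½)
  = 8.4954/(10·14.8) + 1/√5512 = 0.057401 + 0.013469 = 0.070871
P80 = (1/0.070871)² = 14.1102² = 199.10 µm

P80 = 199.1 µm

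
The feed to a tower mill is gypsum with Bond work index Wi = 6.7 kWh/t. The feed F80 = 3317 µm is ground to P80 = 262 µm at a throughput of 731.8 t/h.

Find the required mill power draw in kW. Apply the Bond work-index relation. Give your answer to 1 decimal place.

W = 10 Wi (1/√P80 − 1/√F80)  [Bond]
W = 10·6.7·(1/√262 − 1/√3317) = 10·6.7·(0.044417) = 2.9759 kWh/t
Power = W × throughput = 2.9759 kWh/t × 731.8 t/h = 2177.8 kW

P = 2177.8 kW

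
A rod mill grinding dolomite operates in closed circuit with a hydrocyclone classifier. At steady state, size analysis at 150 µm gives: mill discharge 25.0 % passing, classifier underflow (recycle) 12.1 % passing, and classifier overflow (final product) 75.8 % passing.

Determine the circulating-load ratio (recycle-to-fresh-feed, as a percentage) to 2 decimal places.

Balance %-passing 150 µm (r = R/F):
r = (o − d)/(d − u)
r = (75.8 − 25.0)/(25.0 − 12.1) = 50.8/12.9 = 3.9380
CL = 100·r = 393.80 %

CL = 393.80 %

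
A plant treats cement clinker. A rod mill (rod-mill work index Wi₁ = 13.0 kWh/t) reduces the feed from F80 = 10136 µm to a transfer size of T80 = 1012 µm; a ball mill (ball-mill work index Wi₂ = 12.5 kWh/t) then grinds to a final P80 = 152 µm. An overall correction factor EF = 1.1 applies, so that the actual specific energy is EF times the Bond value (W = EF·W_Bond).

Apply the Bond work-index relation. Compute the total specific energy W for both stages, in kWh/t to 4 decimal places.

W = 9.9052 kWh/t

Bond: W = 10·Wi·(1/√P80 − 1/√F80)
Stage 1 (10136→1012 µm, Wi₁=13.0): W₁ = 10·13.0·(0.031435 − 0.009933) = 2.7953 kWh/t
Stage 2 (1012→152 µm, Wi₂=12.5): W₂ = 10·12.5·(0.081111 − 0.031435) = 6.2095 kWh/t
W = W₁ + W₂ = 2.7953 + 6.2095 = 9.0048 kWh/t
With EF = 1.1: W = 9.0048·1.1 = 9.9052 kWh/t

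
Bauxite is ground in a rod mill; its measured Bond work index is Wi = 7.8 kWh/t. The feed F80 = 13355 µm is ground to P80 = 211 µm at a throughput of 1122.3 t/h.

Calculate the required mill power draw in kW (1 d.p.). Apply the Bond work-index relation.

W = 10 Wi (1/√P80 − 1/√F80)  [Bond]
W = 10·7.8·(1/√211 − 1/√13355) = 10·7.8·(0.060190) = 4.6948 kWh/t
P = W·T = 4.6948·1122.3 = 5269.0 kW

P = 5269.0 kW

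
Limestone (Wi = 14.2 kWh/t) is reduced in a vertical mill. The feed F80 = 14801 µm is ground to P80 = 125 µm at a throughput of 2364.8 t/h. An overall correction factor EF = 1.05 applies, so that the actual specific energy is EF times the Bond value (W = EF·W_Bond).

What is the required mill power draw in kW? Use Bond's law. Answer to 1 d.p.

P = 28638.6 kW

W = 10 Wi (1/√P80 − 1/√F80)  [Bond]
W = 10·14.2·(1/√125 − 1/√14801) = 10·14.2·(0.081223) = 11.5337 kWh/t
Apply correction: 11.5337 × 1.05 = 12.1104 kWh/t
Mill draw = 12.1104 × 2364.8 = 28638.6 kW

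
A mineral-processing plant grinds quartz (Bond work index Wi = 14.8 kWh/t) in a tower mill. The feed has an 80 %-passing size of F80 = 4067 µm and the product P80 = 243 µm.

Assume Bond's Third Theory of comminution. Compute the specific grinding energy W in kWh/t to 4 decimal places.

W = 7.1735 kWh/t

Bond: W = 10·Wi·(1/√P80 − 1/√F80)
1/√243 = 0.064150;  1/√4067 = 0.015681
W = 10·14.8·(0.064150 − 0.015681) = 7.1735 kWh/t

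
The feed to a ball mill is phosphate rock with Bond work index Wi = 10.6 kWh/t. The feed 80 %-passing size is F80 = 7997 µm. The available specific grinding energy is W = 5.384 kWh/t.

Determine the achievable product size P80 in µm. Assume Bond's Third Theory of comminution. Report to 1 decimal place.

P80 = 260.4 µm

W_Bond = 10·Wi·(1/√P₈₀ − 1/√F₈₀)
P80^(−½) = W/(10 Wi) + F80^(−½)
  = 5.3840/(10·10.6) + 1/√7997 = 0.050792 + 0.011182 = 0.061975
P80 = (1/0.061975)² = 16.1356² = 260.36 µm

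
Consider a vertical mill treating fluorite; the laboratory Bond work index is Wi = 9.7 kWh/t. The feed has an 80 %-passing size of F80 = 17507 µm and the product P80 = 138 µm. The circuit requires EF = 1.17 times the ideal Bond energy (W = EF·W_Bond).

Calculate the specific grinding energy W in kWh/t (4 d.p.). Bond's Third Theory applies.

W = 10 Wi (P80^-0.5 − F80^-0.5)
1/√138 = 0.085126;  1/√17507 = 0.007558
W = 10·9.7·(0.085126 − 0.007558) = 7.5241 kWh/t
Corrected W = EF·W_Bond = 1.17·7.5241 = 8.8032 kWh/t

W = 8.8032 kWh/t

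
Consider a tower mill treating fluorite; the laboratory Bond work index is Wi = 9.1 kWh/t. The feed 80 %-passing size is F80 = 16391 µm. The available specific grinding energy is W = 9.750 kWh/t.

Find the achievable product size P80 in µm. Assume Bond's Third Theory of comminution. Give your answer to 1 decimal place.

W = 10 Wi (1/√P80 − 1/√F80)  [Bond]
⇒ 1/√P80 = W/(10 Wi) + 1/√F80
  = 9.7500/(10·9.1) + 1/√16391 = 0.107143 + 0.007811 = 0.114954
P80 = (1/0.114954)² = 8.6992² = 75.68 µm

P80 = 75.7 µm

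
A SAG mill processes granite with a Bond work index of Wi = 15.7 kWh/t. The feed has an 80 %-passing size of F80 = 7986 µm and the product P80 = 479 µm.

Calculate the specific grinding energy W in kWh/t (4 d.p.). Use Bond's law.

W_Bond = 10·Wi·(1/√P₈₀ − 1/√F₈₀)
1/√479 = 0.045691;  1/√7986 = 0.011190
W = 10·15.7·(0.045691 − 0.011190) = 5.4167 kWh/t

W = 5.4167 kWh/t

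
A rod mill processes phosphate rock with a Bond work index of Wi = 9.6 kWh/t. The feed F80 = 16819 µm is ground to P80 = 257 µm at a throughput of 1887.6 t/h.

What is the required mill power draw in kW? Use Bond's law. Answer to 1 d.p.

P = 9906.3 kW

W = 10 Wi / √P80 − 10 Wi / √F80
W = 10·9.6·(1/√257 − 1/√16819) = 10·9.6·(0.054667) = 5.2481 kWh/t
P = W·T = 5.2481·1887.6 = 9906.3 kW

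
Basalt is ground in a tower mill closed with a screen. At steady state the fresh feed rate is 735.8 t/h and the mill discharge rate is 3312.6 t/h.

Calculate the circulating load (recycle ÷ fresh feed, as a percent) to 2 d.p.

Discharge = new feed + return, hence
R = M − F = 3312.6 − 735.8 = 2576.8 t/h
CL = 100·R/F = 100·2576.8/735.8 = 350.20 %

CL = 350.20 %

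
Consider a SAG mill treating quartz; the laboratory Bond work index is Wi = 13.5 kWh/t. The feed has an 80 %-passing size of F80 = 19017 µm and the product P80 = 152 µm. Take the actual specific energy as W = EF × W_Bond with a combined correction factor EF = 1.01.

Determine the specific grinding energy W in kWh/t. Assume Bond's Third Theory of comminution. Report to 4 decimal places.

W = 10.0707 kWh/t

W = 10 Wi / √P80 − 10 Wi / √F80
1/√152 = 0.081111;  1/√19017 = 0.007252
W = 10·13.5·(0.081111 − 0.007252) = 9.9710 kWh/t
W_actual = 1.01 × 9.9710 = 10.0707 kWh/t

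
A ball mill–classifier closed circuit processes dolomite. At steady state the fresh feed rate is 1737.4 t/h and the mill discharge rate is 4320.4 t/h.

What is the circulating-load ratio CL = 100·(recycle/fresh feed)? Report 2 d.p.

CL = 148.67 %

M = F + R at steady state, so:
R = M − F = 4320.4 − 1737.4 = 2583.0 t/h
CL = 100·R/F = 100·2583.0/1737.4 = 148.67 %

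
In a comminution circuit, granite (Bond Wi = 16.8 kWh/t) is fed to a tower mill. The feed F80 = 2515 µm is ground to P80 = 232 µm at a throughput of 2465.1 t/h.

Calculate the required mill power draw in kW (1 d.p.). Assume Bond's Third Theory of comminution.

Bond:  W = 10 Wi (1/√P − 1/√F)
W = 10·16.8·(1/√232 − 1/√2515) = 10·16.8·(0.045713) = 7.6798 kWh/t
P = W·T = 7.6798·2465.1 = 18931.4 kW

P = 18931.4 kW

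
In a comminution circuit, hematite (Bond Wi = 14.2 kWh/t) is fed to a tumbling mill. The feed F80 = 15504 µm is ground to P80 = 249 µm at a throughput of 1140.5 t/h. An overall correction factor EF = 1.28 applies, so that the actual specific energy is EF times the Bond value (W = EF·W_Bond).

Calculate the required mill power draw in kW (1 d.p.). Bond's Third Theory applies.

Bond:  W = 10 Wi (1/√P − 1/√F)
W = 10·14.2·(1/√249 − 1/√15504) = 10·14.2·(0.055341) = 7.8585 kWh/t
Apply correction: 7.8585 × 1.28 = 10.0588 kWh/t
Power = W × throughput = 10.0588 kWh/t × 1140.5 t/h = 11472.1 kW

P = 11472.1 kW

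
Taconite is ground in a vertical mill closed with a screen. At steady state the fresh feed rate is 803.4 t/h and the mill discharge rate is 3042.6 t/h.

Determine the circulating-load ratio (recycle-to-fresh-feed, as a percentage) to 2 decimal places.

Discharge = new feed + return, hence
R = M − F = 3042.6 − 803.4 = 2239.2 t/h
CL = 100·R/F = 100·2239.2/803.4 = 278.72 %

CL = 278.72 %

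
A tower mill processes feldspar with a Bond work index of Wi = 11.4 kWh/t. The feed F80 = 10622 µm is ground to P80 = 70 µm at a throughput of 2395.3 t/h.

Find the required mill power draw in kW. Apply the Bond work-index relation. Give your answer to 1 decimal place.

P = 29987.9 kW

Bond:  W = 10 Wi (1/√P − 1/√F)
W = 10·11.4·(1/√70 − 1/√10622) = 10·11.4·(0.109820) = 12.5195 kWh/t
P = W·T = 12.5195·2395.3 = 29987.9 kW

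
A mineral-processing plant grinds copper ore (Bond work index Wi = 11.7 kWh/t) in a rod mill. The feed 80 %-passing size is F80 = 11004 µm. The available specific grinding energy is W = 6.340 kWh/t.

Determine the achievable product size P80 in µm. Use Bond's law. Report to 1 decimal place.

P80 = 246.3 µm

W = 10·Wi·[P80^(−½) − F80^(−½)]
⇒ 1/√P80 = W/(10 Wi) + 1/√F80
  = 6.3400/(10·11.7) + 1/√11004 = 0.054188 + 0.009533 = 0.063721
P80 = (1/0.063721)² = 15.6934² = 246.28 µm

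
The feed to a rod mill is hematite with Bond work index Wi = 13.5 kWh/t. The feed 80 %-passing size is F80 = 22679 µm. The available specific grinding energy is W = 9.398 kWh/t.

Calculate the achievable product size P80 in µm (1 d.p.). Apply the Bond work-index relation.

P80 = 172.0 µm

W = 10 Wi (P80^-0.5 − F80^-0.5)
1/√P80 = 1/√F80 + W/(10·Wi)
  = 9.3980/(10·13.5) + 1/√22679 = 0.069615 + 0.006640 = 0.076255
P80 = (1/0.076255)² = 13.1139² = 171.97 µm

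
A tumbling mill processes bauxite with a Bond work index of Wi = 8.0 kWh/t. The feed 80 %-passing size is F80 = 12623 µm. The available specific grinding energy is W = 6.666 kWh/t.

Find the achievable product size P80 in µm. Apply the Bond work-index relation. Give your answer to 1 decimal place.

W_Bond = 10·Wi·(1/√P₈₀ − 1/√F₈₀)
1/√P80 = 1/√F80 + W/(10·Wi)
  = 6.6660/(10·8.0) + 1/√12623 = 0.083325 + 0.008901 = 0.092226
P80 = (1/0.092226)² = 10.8430² = 117.57 µm

P80 = 117.6 µm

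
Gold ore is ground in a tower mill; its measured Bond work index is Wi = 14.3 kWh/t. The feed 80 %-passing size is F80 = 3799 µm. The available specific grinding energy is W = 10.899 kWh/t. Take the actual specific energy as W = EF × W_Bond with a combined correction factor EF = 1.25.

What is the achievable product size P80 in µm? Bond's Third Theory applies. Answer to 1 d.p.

W = 10 Wi (1/√P80 − 1/√F80)  [Bond]
W_Bond = W / EF = 10.899 / 1.25 = 8.7192 kWh/t
⇒ 1/√P80 = W_Bond/(10·Wi) + 1/√F80
  = 8.7192/(10·14.3) + 1/√3799 = 0.060973 + 0.016224 = 0.077198
P80 = (1/0.077198)² = 12.9538² = 167.80 µm

P80 = 167.8 µm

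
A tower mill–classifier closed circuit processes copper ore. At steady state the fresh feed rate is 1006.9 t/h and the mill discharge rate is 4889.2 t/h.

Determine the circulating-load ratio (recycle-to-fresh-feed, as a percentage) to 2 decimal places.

CL = 385.57 %

M = F + R at steady state, so:
R = M − F = 4889.2 − 1006.9 = 3882.3 t/h
CL = 100·R/F = 100·3882.3/1006.9 = 385.57 %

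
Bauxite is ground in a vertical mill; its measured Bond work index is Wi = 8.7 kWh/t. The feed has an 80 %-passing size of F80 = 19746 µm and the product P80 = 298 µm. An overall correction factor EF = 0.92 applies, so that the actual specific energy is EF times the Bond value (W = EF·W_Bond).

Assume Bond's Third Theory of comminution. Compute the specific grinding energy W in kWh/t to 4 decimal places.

W = 10 Wi (1/√P80 − 1/√F80)  [Bond]
1/√298 = 0.057928;  1/√19746 = 0.007116
W = 10·8.7·(0.057928 − 0.007116) = 4.4206 kWh/t
Corrected W = EF·W_Bond = 0.92·4.4206 = 4.0670 kWh/t

W = 4.0670 kWh/t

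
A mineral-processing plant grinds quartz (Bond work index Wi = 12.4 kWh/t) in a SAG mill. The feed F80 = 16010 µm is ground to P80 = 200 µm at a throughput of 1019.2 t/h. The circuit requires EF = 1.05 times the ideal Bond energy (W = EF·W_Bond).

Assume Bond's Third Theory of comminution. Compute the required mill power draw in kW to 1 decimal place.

P = 8334.5 kW

Bond:  W = 10 Wi (1/√P − 1/√F)
W = 10·12.4·(1/√200 − 1/√16010) = 10·12.4·(0.062807) = 7.7881 kWh/t
W_actual = 1.05 × 7.7881 = 8.1775 kWh/t
Mill draw = 8.1775 × 1019.2 = 8334.5 kW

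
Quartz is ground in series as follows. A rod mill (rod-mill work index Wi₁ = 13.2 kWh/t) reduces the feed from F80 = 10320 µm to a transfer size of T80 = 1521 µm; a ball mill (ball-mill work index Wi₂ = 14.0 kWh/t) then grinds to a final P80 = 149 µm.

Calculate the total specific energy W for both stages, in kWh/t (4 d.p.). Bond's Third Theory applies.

W = 9.9647 kWh/t

W = 10·Wi·[P80^(−½) − F80^(−½)]
Stage 1 (10320→1521 µm, Wi₁=13.2): W₁ = 10·13.2·(0.025641 − 0.009844) = 2.0852 kWh/t
Stage 2 (1521→149 µm, Wi₂=14.0): W₂ = 10·14.0·(0.081923 − 0.025641) = 7.8795 kWh/t
W = W₁ + W₂ = 2.0852 + 7.8795 = 9.9647 kWh/t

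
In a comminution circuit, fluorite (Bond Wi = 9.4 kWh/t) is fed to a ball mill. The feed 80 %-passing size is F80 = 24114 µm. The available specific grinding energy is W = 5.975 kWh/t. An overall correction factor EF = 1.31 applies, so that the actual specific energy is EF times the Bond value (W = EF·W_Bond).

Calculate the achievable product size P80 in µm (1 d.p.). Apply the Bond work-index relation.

P80 = 331.0 µm

W = 10 Wi (P80^-0.5 − F80^-0.5)
W_Bond = W / EF = 5.975 / 1.31 = 4.5611 kWh/t
P80^-0.5 = F80^-0.5 + W_Bond/(10 Wi)
  = 4.5611/(10·9.4) + 1/√24114 = 0.048522 + 0.006440 = 0.054962
P80 = (1/0.054962)² = 18.1945² = 331.04 µm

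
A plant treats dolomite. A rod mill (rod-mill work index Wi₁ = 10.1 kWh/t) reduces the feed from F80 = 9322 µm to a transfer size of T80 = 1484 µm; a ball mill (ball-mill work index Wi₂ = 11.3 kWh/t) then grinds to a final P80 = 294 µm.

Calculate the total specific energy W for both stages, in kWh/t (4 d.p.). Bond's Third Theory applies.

W = 5.2327 kWh/t

W = 10 Wi (1/√P80 − 1/√F80)  [Bond]
Stage 1 (9322→1484 µm, Wi₁=10.1): W₁ = 10·10.1·(0.025959 − 0.010357) = 1.5757 kWh/t
Stage 2 (1484→294 µm, Wi₂=11.3): W₂ = 10·11.3·(0.058321 − 0.025959) = 3.6570 kWh/t
W = W₁ + W₂ = 1.5757 + 3.6570 = 5.2327 kWh/t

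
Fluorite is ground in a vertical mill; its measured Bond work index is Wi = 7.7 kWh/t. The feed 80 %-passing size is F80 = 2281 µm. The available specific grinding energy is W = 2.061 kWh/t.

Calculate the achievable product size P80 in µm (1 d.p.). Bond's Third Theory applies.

P80 = 439.4 µm

Bond:  W = 10 Wi (1/√P − 1/√F)
⇒ 1/√P80 = W/(10 Wi) + 1/√F80
  = 2.0610/(10·7.7) + 1/√2281 = 0.026766 + 0.020938 = 0.047704
P80 = (1/0.047704)² = 20.9625² = 439.42 µm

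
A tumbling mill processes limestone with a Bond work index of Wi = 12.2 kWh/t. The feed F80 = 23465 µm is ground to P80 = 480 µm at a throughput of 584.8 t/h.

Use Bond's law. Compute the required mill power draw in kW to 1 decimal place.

Bond:  W = 10 Wi (1/√P − 1/√F)
W = 10·12.2·(1/√480 − 1/√23465) = 10·12.2·(0.039115) = 4.7721 kWh/t
Power = W × throughput = 4.7721 kWh/t × 584.8 t/h = 2790.7 kW

P = 2790.7 kW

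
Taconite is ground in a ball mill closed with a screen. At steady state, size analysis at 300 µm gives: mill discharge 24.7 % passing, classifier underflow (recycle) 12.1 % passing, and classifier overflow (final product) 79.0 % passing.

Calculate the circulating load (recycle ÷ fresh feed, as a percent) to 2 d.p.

CL = 430.95 %

Two-product formula at 300 µm:
Fd + Rd = Ru + Fo ⇒ R/F = (o−d)/(d−u)
r = (79.0 − 24.7)/(24.7 − 12.1) = 54.3/12.6 = 4.3095
CL = 100·r = 430.95 %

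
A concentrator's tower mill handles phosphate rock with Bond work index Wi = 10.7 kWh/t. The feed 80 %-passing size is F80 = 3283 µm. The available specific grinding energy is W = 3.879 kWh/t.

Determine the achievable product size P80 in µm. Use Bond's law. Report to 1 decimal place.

P80 = 346.7 µm

W = 10 Wi (P80^-0.5 − F80^-0.5)
P80^-0.5 = F80^-0.5 + W/(10 Wi)
  = 3.8790/(10·10.7) + 1/√3283 = 0.036252 + 0.017453 = 0.053705
P80 = (1/0.053705)² = 18.6202² = 346.71 µm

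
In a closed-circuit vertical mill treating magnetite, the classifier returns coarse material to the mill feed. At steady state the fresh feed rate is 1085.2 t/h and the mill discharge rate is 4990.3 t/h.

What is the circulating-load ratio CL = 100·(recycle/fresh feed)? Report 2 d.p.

CL = 359.85 %

Mill node: discharge = fresh + recycle.
R = M − F = 4990.3 − 1085.2 = 3905.1 t/h
CL = 100·R/F = 100·3905.1/1085.2 = 359.85 %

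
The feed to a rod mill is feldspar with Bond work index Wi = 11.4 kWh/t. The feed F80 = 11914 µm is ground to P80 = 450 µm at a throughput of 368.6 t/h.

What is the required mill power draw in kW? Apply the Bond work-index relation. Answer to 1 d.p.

Bond:  W = 10 Wi (1/√P − 1/√F)
W = 10·11.4·(1/√450 − 1/√11914) = 10·11.4·(0.037979) = 4.3296 kWh/t
P_mill = W·ṁ = 4.3296·368.6 = 1595.9 kW

P = 1595.9 kW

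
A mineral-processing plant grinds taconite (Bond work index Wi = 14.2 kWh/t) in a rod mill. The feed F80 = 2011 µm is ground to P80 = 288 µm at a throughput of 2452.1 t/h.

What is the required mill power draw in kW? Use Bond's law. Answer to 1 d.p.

P = 12753.2 kW

W = 10·Wi·[P80^(−½) − F80^(−½)]
W = 10·14.2·(1/√288 − 1/√2011) = 10·14.2·(0.036626) = 5.2009 kWh/t
Power = W × throughput = 5.2009 kWh/t × 2452.1 t/h = 12753.2 kW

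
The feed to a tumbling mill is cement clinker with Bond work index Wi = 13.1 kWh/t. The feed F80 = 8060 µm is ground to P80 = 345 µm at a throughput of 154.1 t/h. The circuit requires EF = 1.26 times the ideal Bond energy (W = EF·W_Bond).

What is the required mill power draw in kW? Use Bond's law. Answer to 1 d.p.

W = 10·Wi·(P80^(-½) − F80^(-½))
W = 10·13.1·(1/√345 − 1/√8060) = 10·13.1·(0.042700) = 5.5936 kWh/t
Apply correction: 5.5936 × 1.26 = 7.0480 kWh/t
Power = W × throughput = 7.0480 kWh/t × 154.1 t/h = 1086.1 kW

P = 1086.1 kW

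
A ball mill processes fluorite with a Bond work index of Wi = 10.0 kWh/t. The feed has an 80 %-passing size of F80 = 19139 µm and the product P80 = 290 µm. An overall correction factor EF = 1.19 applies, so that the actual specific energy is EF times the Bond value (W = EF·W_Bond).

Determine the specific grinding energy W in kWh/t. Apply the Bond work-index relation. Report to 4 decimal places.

W = 6.1277 kWh/t

W = 10·Wi·(P80^(-½) − F80^(-½))
1/√290 = 0.058722;  1/√19139 = 0.007228
W = 10·10.0·(0.058722 − 0.007228) = 5.1494 kWh/t
Apply correction: 5.1494 × 1.19 = 6.1277 kWh/t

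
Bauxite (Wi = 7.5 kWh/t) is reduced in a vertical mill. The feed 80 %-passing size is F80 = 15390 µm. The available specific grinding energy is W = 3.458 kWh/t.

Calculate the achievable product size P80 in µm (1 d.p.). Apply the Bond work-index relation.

W_Bond = 10·Wi·(1/√P₈₀ − 1/√F₈₀)
P80^-0.5 = F80^-0.5 + W/(10 Wi)
  = 3.4580/(10·7.5) + 1/√15390 = 0.046107 + 0.008061 = 0.054168
P80 = (1/0.054168)² = 18.4612² = 340.82 µm

P80 = 340.8 µm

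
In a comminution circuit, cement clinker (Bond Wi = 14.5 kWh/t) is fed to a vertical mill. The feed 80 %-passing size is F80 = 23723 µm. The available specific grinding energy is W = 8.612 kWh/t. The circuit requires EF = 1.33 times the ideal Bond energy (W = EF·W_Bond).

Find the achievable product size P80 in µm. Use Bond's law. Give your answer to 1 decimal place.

P80 = 382.2 µm

Bond: W = 10·Wi·(1/√P80 − 1/√F80)
W_Bond = W / EF = 8.612 / 1.33 = 6.4752 kWh/t
P80^-0.5 = F80^-0.5 + W_Bond/(10 Wi)
  = 6.4752/(10·14.5) + 1/√23723 = 0.044656 + 0.006493 = 0.051149
P80 = (1/0.051149)² = 19.5507² = 382.23 µm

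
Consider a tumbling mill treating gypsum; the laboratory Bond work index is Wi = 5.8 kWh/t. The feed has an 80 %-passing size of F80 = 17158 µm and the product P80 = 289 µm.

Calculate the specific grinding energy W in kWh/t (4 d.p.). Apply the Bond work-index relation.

W = 2.9690 kWh/t

Bond:  W = 10 Wi (1/√P − 1/√F)
1/√289 = 0.058824;  1/√17158 = 0.007634
W = 10·5.8·(0.058824 − 0.007634) = 2.9690 kWh/t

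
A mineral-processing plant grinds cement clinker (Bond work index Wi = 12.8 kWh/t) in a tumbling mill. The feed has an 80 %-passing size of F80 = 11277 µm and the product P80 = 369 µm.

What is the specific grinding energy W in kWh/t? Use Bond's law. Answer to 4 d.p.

W = 5.4581 kWh/t

W = 10·Wi·(P80^(-½) − F80^(-½))
1/√369 = 0.052058;  1/√11277 = 0.009417
W = 10·12.8·(0.052058 − 0.009417) = 5.4581 kWh/t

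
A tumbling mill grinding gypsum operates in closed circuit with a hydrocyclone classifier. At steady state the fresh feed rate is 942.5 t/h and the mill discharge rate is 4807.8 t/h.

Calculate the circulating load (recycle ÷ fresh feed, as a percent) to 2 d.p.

Steady state: M = F + R.
R = M − F = 4807.8 − 942.5 = 3865.3 t/h
CL = 100·R/F = 100·3865.3/942.5 = 410.11 %

CL = 410.11 %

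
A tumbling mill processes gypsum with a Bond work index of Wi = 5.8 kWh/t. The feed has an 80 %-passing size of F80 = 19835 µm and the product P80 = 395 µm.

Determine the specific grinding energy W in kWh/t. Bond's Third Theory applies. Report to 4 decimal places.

W = 10·Wi·(P80^(-½) − F80^(-½))
1/√395 = 0.050315;  1/√19835 = 0.007100
W = 10·5.8·(0.050315 − 0.007100) = 2.5065 kWh/t

W = 2.5065 kWh/t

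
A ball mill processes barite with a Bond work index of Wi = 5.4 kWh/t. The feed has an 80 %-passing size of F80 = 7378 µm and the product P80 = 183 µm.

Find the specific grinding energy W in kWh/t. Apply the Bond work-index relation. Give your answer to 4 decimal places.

Bond: W = 10·Wi·(1/√P80 − 1/√F80)
1/√183 = 0.073922;  1/√7378 = 0.011642
W = 10·5.4·(0.073922 − 0.011642) = 3.3631 kWh/t

W = 3.3631 kWh/t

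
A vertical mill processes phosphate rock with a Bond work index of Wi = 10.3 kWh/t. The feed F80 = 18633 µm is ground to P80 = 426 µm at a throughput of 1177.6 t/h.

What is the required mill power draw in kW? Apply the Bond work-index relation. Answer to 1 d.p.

W = 10 Wi (P80^-0.5 − F80^-0.5)
W = 10·10.3·(1/√426 − 1/√18633) = 10·10.3·(0.041124) = 4.2358 kWh/t
Mill draw = 4.2358 × 1177.6 = 4988.1 kW

P = 4988.1 kW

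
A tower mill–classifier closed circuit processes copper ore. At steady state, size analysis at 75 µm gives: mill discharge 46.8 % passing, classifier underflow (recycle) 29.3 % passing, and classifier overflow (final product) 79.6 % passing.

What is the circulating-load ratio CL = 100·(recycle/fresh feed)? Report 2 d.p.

CL = 187.43 %

Mass balance on the −75 µm fraction:
d + r·d = r·u + o → r(d−u) = o−d
r = (79.6 − 46.8)/(46.8 − 29.3) = 32.8/17.5 = 1.8743
CL = 100·r = 187.43 %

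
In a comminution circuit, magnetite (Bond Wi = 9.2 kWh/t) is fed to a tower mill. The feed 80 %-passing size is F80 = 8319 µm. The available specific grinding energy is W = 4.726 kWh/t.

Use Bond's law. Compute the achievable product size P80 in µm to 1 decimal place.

W = 10 Wi (P80^-0.5 − F80^-0.5)
1/√P80 = 1/√F80 + W/(10·Wi)
  = 4.7260/(10·9.2) + 1/√8319 = 0.051370 + 0.010964 = 0.062333
P80 = (1/0.062333)² = 16.0428² = 257.37 µm

P80 = 257.4 µm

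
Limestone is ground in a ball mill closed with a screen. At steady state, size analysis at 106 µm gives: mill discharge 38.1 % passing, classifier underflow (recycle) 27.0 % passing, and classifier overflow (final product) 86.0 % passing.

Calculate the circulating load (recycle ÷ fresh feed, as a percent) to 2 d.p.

Two-product formula at 106 µm:
Fd + Rd = Ru + Fo ⇒ R/F = (o−d)/(d−u)
r = (86.0 − 38.1)/(38.1 − 27.0) = 47.9/11.1 = 4.3153
CL = 100·r = 431.53 %

CL = 431.53 %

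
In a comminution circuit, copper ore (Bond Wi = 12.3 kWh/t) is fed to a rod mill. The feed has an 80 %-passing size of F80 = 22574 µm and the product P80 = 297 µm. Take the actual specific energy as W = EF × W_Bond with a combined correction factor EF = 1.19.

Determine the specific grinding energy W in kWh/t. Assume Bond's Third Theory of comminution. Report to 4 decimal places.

W = 7.5190 kWh/t

W = 10 Wi (P80^-0.5 − F80^-0.5)
1/√297 = 0.058026;  1/√22574 = 0.006656
W = 10·12.3·(0.058026 − 0.006656) = 6.3185 kWh/t
With EF = 1.19: W = 6.3185·1.19 = 7.5190 kWh/t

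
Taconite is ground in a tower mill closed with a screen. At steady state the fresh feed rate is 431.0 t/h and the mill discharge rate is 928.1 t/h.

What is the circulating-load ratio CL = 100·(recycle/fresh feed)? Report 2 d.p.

CL = 115.34 %

M = F + R at steady state, so:
R = M − F = 928.1 − 431.0 = 497.1 t/h
CL = 100·R/F = 100·497.1/431.0 = 115.34 %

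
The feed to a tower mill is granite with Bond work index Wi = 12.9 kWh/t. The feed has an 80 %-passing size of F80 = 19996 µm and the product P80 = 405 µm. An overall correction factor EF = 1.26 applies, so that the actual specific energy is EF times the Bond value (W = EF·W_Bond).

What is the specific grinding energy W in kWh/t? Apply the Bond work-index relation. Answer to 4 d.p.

Bond:  W = 10 Wi (1/√P − 1/√F)
1/√405 = 0.049690;  1/√19996 = 0.007072
W = 10·12.9·(0.049690 − 0.007072) = 5.4978 kWh/t
With EF = 1.26: W = 5.4978·1.26 = 6.9272 kWh/t

W = 6.9272 kWh/t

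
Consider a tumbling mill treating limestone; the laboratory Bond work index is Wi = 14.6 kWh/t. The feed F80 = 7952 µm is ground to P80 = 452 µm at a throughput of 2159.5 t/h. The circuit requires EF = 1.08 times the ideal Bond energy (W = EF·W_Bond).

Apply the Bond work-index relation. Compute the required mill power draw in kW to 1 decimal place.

P = 12197.8 kW

W = 10·Wi·[P80^(−½) − F80^(−½)]
W = 10·14.6·(1/√452 − 1/√7952) = 10·14.6·(0.035822) = 5.2300 kWh/t
W_actual = 1.08 × 5.2300 = 5.6484 kWh/t
P = W·T = 5.6484·2159.5 = 12197.8 kW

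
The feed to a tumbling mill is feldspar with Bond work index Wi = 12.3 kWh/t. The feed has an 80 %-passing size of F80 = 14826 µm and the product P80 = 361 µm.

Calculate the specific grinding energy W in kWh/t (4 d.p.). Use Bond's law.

Bond:  W = 10 Wi (1/√P − 1/√F)
1/√361 = 0.052632;  1/√14826 = 0.008213
W = 10·12.3·(0.052632 − 0.008213) = 5.4635 kWh/t

W = 5.4635 kWh/t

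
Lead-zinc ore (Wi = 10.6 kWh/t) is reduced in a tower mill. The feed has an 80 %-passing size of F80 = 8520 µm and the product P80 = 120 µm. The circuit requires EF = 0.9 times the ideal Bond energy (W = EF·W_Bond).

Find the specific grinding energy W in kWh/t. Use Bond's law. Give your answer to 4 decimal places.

W_Bond = 10·Wi·(1/√P₈₀ − 1/√F₈₀)
1/√120 = 0.091287;  1/√8520 = 0.010834
W = 10·10.6·(0.091287 − 0.010834) = 8.5281 kWh/t
Corrected W = EF·W_Bond = 0.9·8.5281 = 7.6752 kWh/t

W = 7.6752 kWh/t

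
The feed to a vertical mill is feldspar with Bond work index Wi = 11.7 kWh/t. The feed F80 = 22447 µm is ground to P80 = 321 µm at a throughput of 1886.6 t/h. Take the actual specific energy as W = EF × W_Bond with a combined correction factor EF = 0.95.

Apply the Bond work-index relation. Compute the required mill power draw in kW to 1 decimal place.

P = 10304.4 kW

W = 10 Wi (1/√P80 − 1/√F80)  [Bond]
W = 10·11.7·(1/√321 − 1/√22447) = 10·11.7·(0.049140) = 5.7494 kWh/t
Corrected W = EF·W_Bond = 0.95·5.7494 = 5.4619 kWh/t
P_mill = W·ṁ = 5.4619·1886.6 = 10304.4 kW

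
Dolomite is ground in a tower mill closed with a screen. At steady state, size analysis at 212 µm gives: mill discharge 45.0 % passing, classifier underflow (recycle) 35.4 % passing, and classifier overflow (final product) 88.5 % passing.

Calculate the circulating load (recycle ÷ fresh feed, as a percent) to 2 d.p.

CL = 453.12 %

Classifier node, passing 212 µm:
d + r·d = r·u + o → r(d−u) = o−d
r = (88.5 − 45.0)/(45.0 − 35.4) = 43.5/9.6 = 4.5312
CL = 100·r = 453.12 %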